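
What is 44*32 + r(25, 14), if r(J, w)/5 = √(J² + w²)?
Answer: 1408 + 5*√821 ≈ 1551.3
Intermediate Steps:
r(J, w) = 5*√(J² + w²)
44*32 + r(25, 14) = 44*32 + 5*√(25² + 14²) = 1408 + 5*√(625 + 196) = 1408 + 5*√821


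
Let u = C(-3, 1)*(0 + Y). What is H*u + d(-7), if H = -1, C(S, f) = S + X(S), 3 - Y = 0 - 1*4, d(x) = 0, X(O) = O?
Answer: 42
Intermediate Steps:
Y = 7 (Y = 3 - (0 - 1*4) = 3 - (0 - 4) = 3 - 1*(-4) = 3 + 4 = 7)
C(S, f) = 2*S (C(S, f) = S + S = 2*S)
u = -42 (u = (2*(-3))*(0 + 7) = -6*7 = -42)
H*u + d(-7) = -1*(-42) + 0 = 42 + 0 = 42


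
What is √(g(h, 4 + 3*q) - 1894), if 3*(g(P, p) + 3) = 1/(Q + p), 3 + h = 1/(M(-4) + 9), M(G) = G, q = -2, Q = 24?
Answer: I*√8263266/66 ≈ 43.554*I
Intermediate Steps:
h = -14/5 (h = -3 + 1/(-4 + 9) = -3 + 1/5 = -3 + ⅕ = -14/5 ≈ -2.8000)
g(P, p) = -3 + 1/(3*(24 + p))
√(g(h, 4 + 3*q) - 1894) = √((-215 - 9*(4 + 3*(-2)))/(3*(24 + (4 + 3*(-2)))) - 1894) = √((-215 - 9*(4 - 6))/(3*(24 + (4 - 6))) - 1894) = √((-215 - 9*(-2))/(3*(24 - 2)) - 1894) = √((⅓)*(-215 + 18)/22 - 1894) = √((⅓)*(1/22)*(-197) - 1894) = √(-197/66 - 1894) = √(-125201/66) = I*√8263266/66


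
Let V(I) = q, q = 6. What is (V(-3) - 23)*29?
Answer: -493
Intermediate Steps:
V(I) = 6
(V(-3) - 23)*29 = (6 - 23)*29 = -17*29 = -493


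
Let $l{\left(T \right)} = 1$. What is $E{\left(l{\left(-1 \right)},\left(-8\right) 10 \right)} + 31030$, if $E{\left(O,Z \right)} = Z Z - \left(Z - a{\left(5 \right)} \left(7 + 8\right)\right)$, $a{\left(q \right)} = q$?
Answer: $37585$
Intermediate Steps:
$E{\left(O,Z \right)} = 75 + Z^{2} - Z$ ($E{\left(O,Z \right)} = Z Z - \left(Z - 5 \left(7 + 8\right)\right) = Z^{2} - \left(-75 + Z\right) = 75 + Z^{2} - Z$)
$E{\left(l{\left(-1 \right)},\left(-8\right) 10 \right)} + 31030 = \left(75 + \left(\left(-8\right) 10\right)^{2} - \left(-8\right) 10\right) + 31030 = \left(75 + \left(-80\right)^{2} - -80\right) + 31030 = \left(75 + 6400 + 80\right) + 31030 = 6555 + 31030 = 37585$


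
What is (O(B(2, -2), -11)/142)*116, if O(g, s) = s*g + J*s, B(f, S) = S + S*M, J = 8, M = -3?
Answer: -7656/71 ≈ -107.83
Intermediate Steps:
B(f, S) = -2*S (B(f, S) = S + S*(-3) = S - 3*S = -2*S)
O(g, s) = 8*s + g*s (O(g, s) = s*g + 8*s = g*s + 8*s = 8*s + g*s)
(O(B(2, -2), -11)/142)*116 = ((-11*(8 - 2*(-2)))/142)*116 = ((-11*(8 + 4))/142)*116 = ((-11*12)/142)*116 = ((1/142)*(-132))*116 = -66/71*116 = -7656/71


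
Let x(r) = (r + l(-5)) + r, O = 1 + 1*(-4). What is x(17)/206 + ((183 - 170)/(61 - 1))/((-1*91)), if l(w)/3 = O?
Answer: 5147/43260 ≈ 0.11898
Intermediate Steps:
O = -3 (O = 1 - 4 = -3)
l(w) = -9 (l(w) = 3*(-3) = -9)
x(r) = -9 + 2*r (x(r) = (r - 9) + r = (-9 + r) + r = -9 + 2*r)
x(17)/206 + ((183 - 170)/(61 - 1))/((-1*91)) = (-9 + 2*17)/206 + ((183 - 170)/(61 - 1))/((-1*91)) = (-9 + 34)*(1/206) + (13/60)/(-91) = 25*(1/206) + (13*(1/60))*(-1/91) = 25/206 + (13/60)*(-1/91) = 25/206 - 1/420 = 5147/43260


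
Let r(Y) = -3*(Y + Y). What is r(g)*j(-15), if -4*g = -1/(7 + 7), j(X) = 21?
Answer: -9/4 ≈ -2.2500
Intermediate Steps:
g = 1/56 (g = -(-1)/(4*(7 + 7)) = -(-1)/(4*14) = -1/4*(-1/14) = 1/56 ≈ 0.017857)
r(Y) = -6*Y
r(g)*j(-15) = -6*1/56*21 = -3/28*21 = -9/4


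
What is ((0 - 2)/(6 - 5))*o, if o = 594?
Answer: -1188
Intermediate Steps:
((0 - 2)/(6 - 5))*o = ((0 - 2)/(6 - 5))*594 = -2/1*594 = -2*1*594 = -2*594 = -1188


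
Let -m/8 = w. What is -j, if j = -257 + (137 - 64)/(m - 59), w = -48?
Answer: 83452/325 ≈ 256.78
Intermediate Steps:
m = 384 (m = -8*(-48) = 384)
j = -83452/325 (j = -257 + (137 - 64)/(384 - 59) = -257 + 73/325 = -83452/325 ≈ -256.78)
-j = -1*(-83452/325) = 83452/325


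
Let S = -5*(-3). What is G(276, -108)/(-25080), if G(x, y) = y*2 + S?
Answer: 67/8360 ≈ 0.0080144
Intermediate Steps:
S = 15
G(x, y) = 15 + 2*y (G(x, y) = y*2 + 15 = 2*y + 15 = 15 + 2*y)
G(276, -108)/(-25080) = (15 + 2*(-108))/(-25080) = (15 - 216)*(-1/25080) = -201*(-1/25080) = 67/8360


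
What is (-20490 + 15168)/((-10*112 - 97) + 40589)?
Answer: -887/6562 ≈ -0.13517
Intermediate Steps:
(-20490 + 15168)/((-10*112 - 97) + 40589) = -5322/((-1120 - 97) + 40589) = -5322/(-1217 + 40589) = -5322/39372 = -5322*1/39372 = -887/6562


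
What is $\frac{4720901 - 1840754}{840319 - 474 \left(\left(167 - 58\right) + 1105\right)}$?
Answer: $\frac{2880147}{264883} \approx 10.873$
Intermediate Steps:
$\frac{4720901 - 1840754}{840319 - 474 \left(\left(167 - 58\right) + 1105\right)} = \frac{2880147}{840319 - 474 \left(\left(167 - 58\right) + 1105\right)} = \frac{2880147}{840319 - 474 \left(109 + 1105\right)} = \frac{2880147}{840319 - 575436} = \frac{2880147}{264883}$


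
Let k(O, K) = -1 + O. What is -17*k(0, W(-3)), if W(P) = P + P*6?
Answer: 17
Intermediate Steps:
W(P) = 7*P (W(P) = P + 6*P = 7*P)
-17*k(0, W(-3)) = -17*(-1 + 0) = -17*(-1) = 17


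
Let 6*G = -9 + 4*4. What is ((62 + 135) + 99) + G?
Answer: 1783/6 ≈ 297.17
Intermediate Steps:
G = 7/6 (G = (-9 + 4*4)/6 = (-9 + 16)/6 = (⅙)*7 = 7/6 ≈ 1.1667)
((62 + 135) + 99) + G = ((62 + 135) + 99) + 7/6 = (197 + 99) + 7/6 = 296 + 7/6 = 1783/6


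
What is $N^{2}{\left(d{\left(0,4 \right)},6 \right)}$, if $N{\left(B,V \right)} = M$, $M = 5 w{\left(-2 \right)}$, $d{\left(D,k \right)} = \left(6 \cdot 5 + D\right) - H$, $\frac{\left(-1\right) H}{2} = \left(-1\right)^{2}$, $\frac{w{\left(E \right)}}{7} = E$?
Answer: $4900$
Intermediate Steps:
$w{\left(E \right)} = 7 E$
$H = -2$ ($H = - 2 \left(-1\right)^{2} = \left(-2\right) 1 = -2$)
$d{\left(D,k \right)} = 32 + D$ ($d{\left(D,k \right)} = \left(6 \cdot 5 + D\right) - -2 = \left(30 + D\right) + 2 = 32 + D$)
$M = -70$ ($M = 5 \cdot 7 \left(-2\right) = 5 \left(-14\right) = -70$)
$N{\left(B,V \right)} = -70$
$N^{2}{\left(d{\left(0,4 \right)},6 \right)} = \left(-70\right)^{2} = 4900$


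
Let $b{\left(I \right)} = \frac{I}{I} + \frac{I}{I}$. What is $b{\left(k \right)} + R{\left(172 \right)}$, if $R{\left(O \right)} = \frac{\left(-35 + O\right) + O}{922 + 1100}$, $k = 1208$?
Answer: $\frac{1451}{674} \approx 2.1528$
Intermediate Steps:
$b{\left(I \right)} = 2$ ($b{\left(I \right)} = 1 + 1 = 2$)
$R{\left(O \right)} = - \frac{35}{2022} + \frac{O}{1011}$ ($R{\left(O \right)} = \frac{-35 + 2 O}{2022} = \left(-35 + 2 O\right) \frac{1}{2022} = - \frac{35}{2022} + \frac{O}{1011}$)
$b{\left(k \right)} + R{\left(172 \right)} = 2 + \left(- \frac{35}{2022} + \frac{1}{1011} \cdot 172\right) = 2 + \left(- \frac{35}{2022} + \frac{172}{1011}\right) = 2 + \frac{103}{674} = \frac{1451}{674}$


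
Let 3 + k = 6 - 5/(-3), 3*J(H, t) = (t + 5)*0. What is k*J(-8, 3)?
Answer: 0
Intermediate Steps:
J(H, t) = 0 (J(H, t) = ((t + 5)*0)/3 = ((5 + t)*0)/3 = (⅓)*0 = 0)
k = 14/3 (k = -3 + (6 - 5/(-3)) = -3 + (6 - ⅓*(-5)) = -3 + (6 + 5/3) = -3 + 23/3 = 14/3 ≈ 4.6667)
k*J(-8, 3) = (14/3)*0 = 0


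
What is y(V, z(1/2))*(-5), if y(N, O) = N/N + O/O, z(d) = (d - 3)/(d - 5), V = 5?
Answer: -10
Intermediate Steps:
z(d) = (-3 + d)/(-5 + d)
y(N, O) = 2 (y(N, O) = 1 + 1 = 2)
y(V, z(1/2))*(-5) = 2*(-5) = -10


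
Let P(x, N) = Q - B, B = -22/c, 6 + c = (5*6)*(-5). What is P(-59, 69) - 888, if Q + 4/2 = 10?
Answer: -68651/78 ≈ -880.14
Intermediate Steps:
c = -156 (c = -6 + (5*6)*(-5) = -6 + 30*(-5) = -6 - 150 = -156)
B = 11/78 (B = -22/(-156) = -22*(-1/156) = 11/78 ≈ 0.14103)
Q = 8 (Q = -2 + 10 = 8)
P(x, N) = 613/78 (P(x, N) = 8 - 1*11/78 = 8 - 11/78 = 613/78)
P(-59, 69) - 888 = 613/78 - 888 = -68651/78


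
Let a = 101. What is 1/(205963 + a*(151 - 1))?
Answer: 1/221113 ≈ 4.5226e-6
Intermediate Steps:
1/(205963 + a*(151 - 1)) = 1/(205963 + 101*(151 - 1)) = 1/(205963 + 101*150) = 1/(205963 + 15150) = 1/221113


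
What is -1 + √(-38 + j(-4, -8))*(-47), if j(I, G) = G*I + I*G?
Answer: -1 - 47*√26 ≈ -240.65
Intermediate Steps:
j(I, G) = 2*G*I (j(I, G) = G*I + G*I = 2*G*I)
-1 + √(-38 + j(-4, -8))*(-47) = -1 + √(-38 + 2*(-8)*(-4))*(-47) = -1 + √(-38 + 64)*(-47) = -1 + √26*(-47) = -1 - 47*√26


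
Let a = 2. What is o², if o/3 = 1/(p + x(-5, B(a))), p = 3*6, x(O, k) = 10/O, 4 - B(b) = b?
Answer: 9/256 ≈ 0.035156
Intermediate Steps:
B(b) = 4 - b
p = 18
o = 3/16 (o = 3/(18 + 10/(-5)) = 3/(18 + 10*(-⅕)) = 3/(18 - 2) = 3/16 ≈ 0.18750)
o² = (3/16)² = 9/256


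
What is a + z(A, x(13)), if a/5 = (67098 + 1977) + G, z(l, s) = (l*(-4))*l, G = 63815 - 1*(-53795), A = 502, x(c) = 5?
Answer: -74591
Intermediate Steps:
G = 117610 (G = 63815 + 53795 = 117610)
z(l, s) = -4*l**2 (z(l, s) = (-4*l)*l = -4*l**2)
a = 933425 (a = 5*((67098 + 1977) + 117610) = 5*(69075 + 117610) = 5*186685 = 933425)
a + z(A, x(13)) = 933425 - 4*502**2 = 933425 - 4*252004 = 933425 - 1008016 = -74591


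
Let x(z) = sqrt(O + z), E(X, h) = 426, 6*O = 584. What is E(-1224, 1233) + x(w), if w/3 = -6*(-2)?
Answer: 426 + 20*sqrt(3)/3 ≈ 437.55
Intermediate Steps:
O = 292/3 (O = (1/6)*584 = 292/3 ≈ 97.333)
w = 36 (w = 3*(-6*(-2)) = 3*12 = 36)
x(z) = sqrt(292/3 + z)
E(-1224, 1233) + x(w) = 426 + sqrt(876 + 9*36)/3 = 426 + sqrt(876 + 324)/3 = 426 + sqrt(1200)/3 = 426 + (20*sqrt(3))/3 = 426 + 20*sqrt(3)/3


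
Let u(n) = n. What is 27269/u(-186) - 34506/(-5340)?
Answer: -5799931/41385 ≈ -140.15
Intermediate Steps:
27269/u(-186) - 34506/(-5340) = 27269/(-186) - 34506/(-5340) = 27269*(-1/186) - 34506*(-1/5340) = -27269/186 + 5751/890 = -5799931/41385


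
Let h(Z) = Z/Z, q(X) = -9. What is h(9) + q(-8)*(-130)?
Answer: 1171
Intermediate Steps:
h(Z) = 1
h(9) + q(-8)*(-130) = 1 - 9*(-130) = 1 + 1170 = 1171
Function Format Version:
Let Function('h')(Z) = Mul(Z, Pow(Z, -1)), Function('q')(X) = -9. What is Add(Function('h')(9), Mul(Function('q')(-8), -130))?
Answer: 1171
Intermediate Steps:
Function('h')(Z) = 1
Add(Function('h')(9), Mul(Function('q')(-8), -130)) = Add(1, Mul(-9, -130)) = Add(1, 1170) = 1171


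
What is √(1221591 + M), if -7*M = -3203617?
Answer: √82283278/7 ≈ 1295.9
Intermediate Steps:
M = 3203617/7 (M = -⅐*(-3203617) = 3203617/7 ≈ 4.5766e+5)
√(1221591 + M) = √(1221591 + 3203617/7) = √(11754754/7) = √82283278/7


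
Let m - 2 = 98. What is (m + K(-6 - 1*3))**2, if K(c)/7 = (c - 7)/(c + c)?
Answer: 913936/81 ≈ 11283.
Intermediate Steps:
m = 100 (m = 2 + 98 = 100)
K(c) = 7*(-7 + c)/(2*c) (K(c) = 7*((c - 7)/(c + c)) = 7*((-7 + c)/((2*c))) = 7*((-7 + c)*(1/(2*c))) = 7*((-7 + c)/(2*c)) = 7*(-7 + c)/(2*c))
(m + K(-6 - 1*3))**2 = (100 + 7*(-7 + (-6 - 1*3))/(2*(-6 - 1*3)))**2 = (100 + 7*(-7 + (-6 - 3))/(2*(-6 - 3)))**2 = (100 + (7/2)*(-7 - 9)/(-9))**2 = (100 + (7/2)*(-1/9)*(-16))**2 = (100 + 56/9)**2 = (956/9)**2 = 913936/81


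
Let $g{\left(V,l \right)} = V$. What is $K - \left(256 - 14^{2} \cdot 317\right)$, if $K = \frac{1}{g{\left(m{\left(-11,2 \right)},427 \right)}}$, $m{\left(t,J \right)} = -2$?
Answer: $\frac{123751}{2} \approx 61876.0$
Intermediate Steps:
$K = - \frac{1}{2}$ ($K = \frac{1}{-2} = - \frac{1}{2} \approx -0.5$)
$K - \left(256 - 14^{2} \cdot 317\right) = - \frac{1}{2} - \left(256 - 14^{2} \cdot 317\right) = - \frac{1}{2} + \left(196 \cdot 317 - 256\right) = - \frac{1}{2} + \left(62132 - 256\right) = - \frac{1}{2} + 61876 = \frac{123751}{2}$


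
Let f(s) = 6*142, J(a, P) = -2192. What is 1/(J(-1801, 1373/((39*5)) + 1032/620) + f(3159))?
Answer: -1/1340 ≈ -0.00074627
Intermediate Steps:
f(s) = 852
1/(J(-1801, 1373/((39*5)) + 1032/620) + f(3159)) = 1/(-2192 + 852) = 1/(-1340) = -1/1340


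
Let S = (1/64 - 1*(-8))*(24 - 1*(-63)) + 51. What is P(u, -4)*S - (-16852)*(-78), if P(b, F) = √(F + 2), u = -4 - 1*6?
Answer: -1314456 + 47895*I*√2/64 ≈ -1.3145e+6 + 1058.3*I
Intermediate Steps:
u = -10 (u = -4 - 6 = -10)
P(b, F) = √(2 + F)
S = 47895/64 (S = (1/64 + 8)*(24 + 63) + 51 = (513/64)*87 + 51 = 44631/64 + 51 = 47895/64 ≈ 748.36)
P(u, -4)*S - (-16852)*(-78) = √(2 - 4)*(47895/64) - (-16852)*(-78) = √(-2)*(47895/64) - 1*1314456 = (I*√2)*(47895/64) - 1314456 = 47895*I*√2/64 - 1314456 = -1314456 + 47895*I*√2/64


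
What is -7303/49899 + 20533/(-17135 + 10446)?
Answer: -1073425934/333774411 ≈ -3.2160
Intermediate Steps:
-7303/49899 + 20533/(-17135 + 10446) = -7303*1/49899 + 20533/(-6689) = -7303/49899 + 20533*(-1/6689) = -7303/49899 - 20533/6689 = -1073425934/333774411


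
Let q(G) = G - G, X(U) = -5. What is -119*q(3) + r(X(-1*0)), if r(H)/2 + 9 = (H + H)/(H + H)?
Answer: -16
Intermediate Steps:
r(H) = -16 (r(H) = -18 + 2*((H + H)/(H + H)) = -18 + 2*((2*H)/((2*H))) = -18 + 2*((2*H)*(1/(2*H))) = -18 + 2*1 = -18 + 2 = -16)
q(G) = 0
-119*q(3) + r(X(-1*0)) = -119*0 - 16 = 0 - 16 = -16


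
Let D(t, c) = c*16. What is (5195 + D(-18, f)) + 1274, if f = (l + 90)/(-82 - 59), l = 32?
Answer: 910177/141 ≈ 6455.2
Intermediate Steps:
f = -122/141 (f = (32 + 90)/(-82 - 59) = 122/(-141) = 122*(-1/141) = -122/141 ≈ -0.86525)
D(t, c) = 16*c
(5195 + D(-18, f)) + 1274 = (5195 + 16*(-122/141)) + 1274 = (5195 - 1952/141) + 1274 = 730543/141 + 1274 = 910177/141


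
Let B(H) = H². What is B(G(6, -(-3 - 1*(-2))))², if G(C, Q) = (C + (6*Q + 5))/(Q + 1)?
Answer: 83521/16 ≈ 5220.1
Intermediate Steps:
G(C, Q) = (5 + C + 6*Q)/(1 + Q) (G(C, Q) = (C + (5 + 6*Q))/(1 + Q) = (5 + C + 6*Q)/(1 + Q))
B(G(6, -(-3 - 1*(-2))))² = (((5 + 6 + 6*(-(-3 - 1*(-2))))/(1 - (-3 - 1*(-2))))²)² = (((5 + 6 + 6*(-(-3 + 2)))/(1 - (-3 + 2)))²)² = (((5 + 6 + 6*(-1*(-1)))/(1 - 1*(-1)))²)² = (((5 + 6 + 6*1)/(1 + 1))²)² = (((5 + 6 + 6)/2)²)² = (((½)*17)²)² = ((17/2)²)² = (289/4)² = 83521/16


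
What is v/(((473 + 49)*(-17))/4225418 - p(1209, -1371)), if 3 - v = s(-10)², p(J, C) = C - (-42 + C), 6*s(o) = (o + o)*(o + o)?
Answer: 4967724521/46979055 ≈ 105.74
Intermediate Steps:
s(o) = 2*o²/3 (s(o) = ((o + o)*(o + o))/6 = ((2*o)*(2*o))/6 = (4*o²)/6 = 2*o²/3)
p(J, C) = 42 (p(J, C) = C + (42 - C) = 42)
v = -39973/9 (v = 3 - ((⅔)*(-10)²)² = 3 - ((⅔)*100)² = 3 - (200/3)² = 3 - 1*40000/9 = 3 - 40000/9 = -39973/9 ≈ -4441.4)
v/(((473 + 49)*(-17))/4225418 - p(1209, -1371)) = -39973/(9*(((473 + 49)*(-17))/4225418 - 1*42)) = -39973/(9*((522*(-17))*(1/4225418) - 42)) = -39973/(9*(-8874*1/4225418 - 42)) = -39973/(9*(-261/124277 - 42)) = -39973/(9*(-5219895/124277)) = -39973/9*(-124277/5219895) = 4967724521/46979055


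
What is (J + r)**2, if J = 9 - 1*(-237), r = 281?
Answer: 277729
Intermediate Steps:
J = 246 (J = 9 + 237 = 246)
(J + r)**2 = (246 + 281)**2 = 527**2 = 277729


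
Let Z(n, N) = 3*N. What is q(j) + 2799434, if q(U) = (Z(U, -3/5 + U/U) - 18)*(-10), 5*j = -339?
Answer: 2799602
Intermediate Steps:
j = -339/5 (j = (⅕)*(-339) = -339/5 ≈ -67.800)
q(U) = 168 (q(U) = (3*(-3/5 + U/U) - 18)*(-10) = (3*(-3*⅕ + 1) - 18)*(-10) = (3*(-⅗ + 1) - 18)*(-10) = (3*(⅖) - 18)*(-10) = (6/5 - 18)*(-10) = -84/5*(-10) = 168)
q(j) + 2799434 = 168 + 2799434 = 2799602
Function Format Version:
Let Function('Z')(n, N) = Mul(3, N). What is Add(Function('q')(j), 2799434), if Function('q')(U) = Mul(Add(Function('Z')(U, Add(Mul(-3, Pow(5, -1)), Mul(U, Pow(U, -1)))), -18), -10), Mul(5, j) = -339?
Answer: 2799602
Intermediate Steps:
j = Rational(-339, 5) (j = Mul(Rational(1, 5), -339) = Rational(-339, 5) ≈ -67.800)
Function('q')(U) = 168 (Function('q')(U) = Mul(Add(Mul(3, Add(Mul(-3, Pow(5, -1)), Mul(U, Pow(U, -1)))), -18), -10) = Mul(Add(Mul(3, Add(Mul(-3, Rational(1, 5)), 1)), -18), -10) = Mul(Add(Mul(3, Add(Rational(-3, 5), 1)), -18), -10) = Mul(Add(Mul(3, Rational(2, 5)), -18), -10) = Mul(Add(Rational(6, 5), -18), -10) = Mul(Rational(-84, 5), -10) = 168)
Add(Function('q')(j), 2799434) = Add(168, 2799434) = 2799602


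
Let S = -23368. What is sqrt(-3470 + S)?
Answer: 3*I*sqrt(2982) ≈ 163.82*I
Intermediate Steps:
sqrt(-3470 + S) = sqrt(-3470 - 23368) = sqrt(-26838) = 3*I*sqrt(2982)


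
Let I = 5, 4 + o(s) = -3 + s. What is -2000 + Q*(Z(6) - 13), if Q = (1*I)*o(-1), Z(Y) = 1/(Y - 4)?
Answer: -1500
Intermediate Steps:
Z(Y) = 1/(-4 + Y)
o(s) = -7 + s (o(s) = -4 + (-3 + s) = -7 + s)
Q = -40 (Q = (1*5)*(-7 - 1) = 5*(-8) = -40)
-2000 + Q*(Z(6) - 13) = -2000 - 40*(1/(-4 + 6) - 13) = -2000 - 40*(1/2 - 13) = -2000 - 40*(-25/2) = -2000 + 500 = -1500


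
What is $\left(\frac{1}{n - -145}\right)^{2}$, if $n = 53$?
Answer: $\frac{1}{39204} \approx 2.5508 \cdot 10^{-5}$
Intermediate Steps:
$\left(\frac{1}{n - -145}\right)^{2} = \left(\frac{1}{53 - -145}\right)^{2} = \left(\frac{1}{53 + 145}\right)^{2} = \left(\frac{1}{198}\right)^{2} = \frac{1}{39204}$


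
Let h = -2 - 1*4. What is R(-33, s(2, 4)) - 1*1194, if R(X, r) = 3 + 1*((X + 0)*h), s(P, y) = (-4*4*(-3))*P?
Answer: -993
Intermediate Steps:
s(P, y) = 48*P (s(P, y) = (-16*(-3))*P = 48*P)
h = -6 (h = -2 - 4 = -6)
R(X, r) = 3 - 6*X (R(X, r) = 3 + 1*((X + 0)*(-6)) = 3 + 1*(X*(-6)) = 3 + 1*(-6*X) = 3 - 6*X)
R(-33, s(2, 4)) - 1*1194 = (3 - 6*(-33)) - 1*1194 = (3 + 198) - 1194 = 201 - 1194 = -993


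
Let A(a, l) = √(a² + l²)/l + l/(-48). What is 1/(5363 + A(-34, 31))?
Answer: 11873024304/63667356469921 - 71424*√2117/63667356469921 ≈ 0.00018643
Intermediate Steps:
A(a, l) = -l/48 + √(a² + l²)/l (A(a, l) = √(a² + l²)/l + l*(-1/48) = √(a² + l²)/l - l/48 = -l/48 + √(a² + l²)/l)
1/(5363 + A(-34, 31)) = 1/(5363 + (-1/48*31 + √((-34)² + 31²)/31)) = 1/(5363 + (-31/48 + √(1156 + 961)/31)) = 1/(5363 + (-31/48 + √2117/31)) = 1/(257393/48 + √2117/31)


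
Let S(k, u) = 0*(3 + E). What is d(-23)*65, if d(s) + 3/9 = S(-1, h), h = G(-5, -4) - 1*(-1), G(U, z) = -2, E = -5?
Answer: -65/3 ≈ -21.667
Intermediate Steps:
h = -1 (h = -2 - 1*(-1) = -2 + 1 = -1)
S(k, u) = 0 (S(k, u) = 0*(3 - 5) = 0*(-2) = 0)
d(s) = -1/3 (d(s) = -1/3 + 0 = -1/3)
d(-23)*65 = -1/3*65 = -65/3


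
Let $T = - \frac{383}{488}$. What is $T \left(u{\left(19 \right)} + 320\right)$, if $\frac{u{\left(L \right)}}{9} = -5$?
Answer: $- \frac{105325}{488} \approx -215.83$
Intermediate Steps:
$u{\left(L \right)} = -45$ ($u{\left(L \right)} = 9 \left(-5\right) = -45$)
$T = - \frac{383}{488}$ ($T = \left(-383\right) \frac{1}{488} = - \frac{383}{488} \approx -0.78484$)
$T \left(u{\left(19 \right)} + 320\right) = - \frac{383 \left(-45 + 320\right)}{488} = \left(- \frac{383}{488}\right) 275 = - \frac{105325}{488}$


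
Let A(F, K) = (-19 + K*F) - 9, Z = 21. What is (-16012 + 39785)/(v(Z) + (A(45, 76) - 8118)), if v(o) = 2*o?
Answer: -23773/4684 ≈ -5.0754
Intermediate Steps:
A(F, K) = -28 + F*K (A(F, K) = (-19 + F*K) - 9 = -28 + F*K)
(-16012 + 39785)/(v(Z) + (A(45, 76) - 8118)) = (-16012 + 39785)/(2*21 + ((-28 + 45*76) - 8118)) = 23773/(42 + ((-28 + 3420) - 8118)) = 23773/(42 + (3392 - 8118)) = 23773/(42 - 4726) = 23773/(-4684) = 23773*(-1/4684) = -23773/4684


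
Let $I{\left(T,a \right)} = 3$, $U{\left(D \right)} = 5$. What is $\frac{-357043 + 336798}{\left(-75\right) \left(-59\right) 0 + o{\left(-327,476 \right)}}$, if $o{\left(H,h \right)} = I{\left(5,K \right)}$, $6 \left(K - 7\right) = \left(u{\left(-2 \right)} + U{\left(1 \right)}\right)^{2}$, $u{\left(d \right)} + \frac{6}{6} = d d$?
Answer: $- \frac{20245}{3} \approx -6748.3$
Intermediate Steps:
$u{\left(d \right)} = -1 + d^{2}$ ($u{\left(d \right)} = -1 + d d = -1 + d^{2}$)
$K = \frac{53}{3}$ ($K = 7 + \frac{\left(\left(-1 + \left(-2\right)^{2}\right) + 5\right)^{2}}{6} = 7 + \frac{\left(\left(-1 + 4\right) + 5\right)^{2}}{6} = 7 + \frac{\left(3 + 5\right)^{2}}{6} = 7 + \frac{8^{2}}{6} = 7 + \frac{1}{6} \cdot 64 = 7 + \frac{32}{3} = \frac{53}{3} \approx 17.667$)
$o{\left(H,h \right)} = 3$
$\frac{-357043 + 336798}{\left(-75\right) \left(-59\right) 0 + o{\left(-327,476 \right)}} = \frac{-357043 + 336798}{\left(-75\right) \left(-59\right) 0 + 3} = - \frac{20245}{4425 \cdot 0 + 3} = - \frac{20245}{0 + 3} = - \frac{20245}{3}$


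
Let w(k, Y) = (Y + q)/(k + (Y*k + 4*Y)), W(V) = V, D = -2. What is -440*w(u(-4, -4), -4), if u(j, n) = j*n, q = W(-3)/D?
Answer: -275/16 ≈ -17.188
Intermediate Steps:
q = 3/2 (q = -3/(-2) = -3*(-½) = 3/2 ≈ 1.5000)
w(k, Y) = (3/2 + Y)/(k + 4*Y + Y*k) (w(k, Y) = (Y + 3/2)/(k + (Y*k + 4*Y)) = (3/2 + Y)/(k + (4*Y + Y*k)) = (3/2 + Y)/(k + 4*Y + Y*k))
-440*w(u(-4, -4), -4) = -440*(3/2 - 4)/(-4*(-4) + 4*(-4) - (-16)*(-4)) = -440*(-5)/((16 - 16 - 4*16)*2) = -440*(-5)/((16 - 16 - 64)*2) = -440*(-5)/((-64)*2) = -(-55)*(-5)/(8*2) = -440*5/128 = -275/16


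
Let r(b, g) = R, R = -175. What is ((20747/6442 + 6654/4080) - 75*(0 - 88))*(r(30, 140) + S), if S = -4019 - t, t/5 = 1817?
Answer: -192100309162251/2190280 ≈ -8.7706e+7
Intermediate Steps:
t = 9085 (t = 5*1817 = 9085)
r(b, g) = -175
S = -13104 (S = -4019 - 1*9085 = -4019 - 9085 = -13104)
((20747/6442 + 6654/4080) - 75*(0 - 88))*(r(30, 140) + S) = ((20747/6442 + 6654/4080) - 75*(0 - 88))*(-175 - 13104) = ((20747*(1/6442) + 6654*(1/4080)) - 75*(-88))*(-13279) = ((20747/6442 + 1109/680) + 6600)*(-13279) = (10626069/2190280 + 6600)*(-13279) = (14466474069/2190280)*(-13279) = -192100309162251/2190280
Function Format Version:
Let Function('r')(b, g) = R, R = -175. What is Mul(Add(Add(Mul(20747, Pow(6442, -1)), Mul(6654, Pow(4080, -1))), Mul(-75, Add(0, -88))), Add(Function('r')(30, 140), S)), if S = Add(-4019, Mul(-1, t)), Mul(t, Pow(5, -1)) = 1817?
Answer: Rational(-192100309162251, 2190280) ≈ -8.7706e+7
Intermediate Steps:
t = 9085 (t = Mul(5, 1817) = 9085)
Function('r')(b, g) = -175
S = -13104 (S = Add(-4019, Mul(-1, 9085)) = Add(-4019, -9085) = -13104)
Mul(Add(Add(Mul(20747, Pow(6442, -1)), Mul(6654, Pow(4080, -1))), Mul(-75, Add(0, -88))), Add(Function('r')(30, 140), S)) = Mul(Add(Add(Mul(20747, Pow(6442, -1)), Mul(6654, Pow(4080, -1))), Mul(-75, Add(0, -88))), Add(-175, -13104)) = Mul(Add(Add(Mul(20747, Rational(1, 6442)), Mul(6654, Rational(1, 4080))), Mul(-75, -88)), -13279) = Mul(Add(Add(Rational(20747, 6442), Rational(1109, 680)), 6600), -13279) = Mul(Add(Rational(10626069, 2190280), 6600), -13279) = Mul(Rational(14466474069, 2190280), -13279) = Rational(-192100309162251, 2190280)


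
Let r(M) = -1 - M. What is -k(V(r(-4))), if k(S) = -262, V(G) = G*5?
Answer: 262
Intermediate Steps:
V(G) = 5*G
-k(V(r(-4))) = -1*(-262) = 262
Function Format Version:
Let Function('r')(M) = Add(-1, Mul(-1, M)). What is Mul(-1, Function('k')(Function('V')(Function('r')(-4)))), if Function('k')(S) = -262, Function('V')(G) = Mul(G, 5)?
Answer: 262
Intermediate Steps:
Function('V')(G) = Mul(5, G)
Mul(-1, Function('k')(Function('V')(Function('r')(-4)))) = Mul(-1, -262) = 262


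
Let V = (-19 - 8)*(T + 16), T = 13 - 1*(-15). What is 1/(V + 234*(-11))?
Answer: -1/3762 ≈ -0.00026582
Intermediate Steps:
T = 28 (T = 13 + 15 = 28)
V = -1188 (V = (-19 - 8)*(28 + 16) = -27*44 = -1188)
1/(V + 234*(-11)) = 1/(-1188 + 234*(-11)) = 1/(-1188 - 2574) = 1/(-3762) = -1/3762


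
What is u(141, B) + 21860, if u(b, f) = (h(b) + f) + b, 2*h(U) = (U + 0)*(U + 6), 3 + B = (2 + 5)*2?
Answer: 64751/2 ≈ 32376.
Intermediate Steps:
B = 11 (B = -3 + (2 + 5)*2 = -3 + 7*2 = -3 + 14 = 11)
h(U) = U*(6 + U)/2 (h(U) = ((U + 0)*(U + 6))/2 = (U*(6 + U))/2 = U*(6 + U)/2)
u(b, f) = b + f + b*(6 + b)/2 (u(b, f) = (b*(6 + b)/2 + f) + b = (f + b*(6 + b)/2) + b = b + f + b*(6 + b)/2)
u(141, B) + 21860 = (11 + (½)*141² + 4*141) + 21860 = (11 + (½)*19881 + 564) + 21860 = (11 + 19881/2 + 564) + 21860 = 21031/2 + 21860 = 64751/2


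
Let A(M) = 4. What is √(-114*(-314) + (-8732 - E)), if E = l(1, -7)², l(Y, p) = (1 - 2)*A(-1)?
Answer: 14*√138 ≈ 164.46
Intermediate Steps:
l(Y, p) = -4 (l(Y, p) = (1 - 2)*4 = -1*4 = -4)
E = 16 (E = (-4)² = 16)
√(-114*(-314) + (-8732 - E)) = √(-114*(-314) + (-8732 - 1*16)) = √(35796 + (-8732 - 16)) = √(35796 - 8748) = √27048 = 14*√138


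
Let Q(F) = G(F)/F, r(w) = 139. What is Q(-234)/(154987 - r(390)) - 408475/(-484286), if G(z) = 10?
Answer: 3700213692085/4386957033888 ≈ 0.84346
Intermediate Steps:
Q(F) = 10/F
Q(-234)/(154987 - r(390)) - 408475/(-484286) = (10/(-234))/(154987 - 1*139) - 408475/(-484286) = (10*(-1/234))/(154987 - 139) - 408475*(-1/484286) = -5/117/154848 + 408475/484286 = -5/117*1/154848 + 408475/484286 = -5/18117216 + 408475/484286 = 3700213692085/4386957033888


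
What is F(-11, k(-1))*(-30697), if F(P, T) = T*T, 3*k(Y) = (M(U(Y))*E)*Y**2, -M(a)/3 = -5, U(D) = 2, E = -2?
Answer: -3069700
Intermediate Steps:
M(a) = 15 (M(a) = -3*(-5) = 15)
k(Y) = -10*Y**2 (k(Y) = ((15*(-2))*Y**2)/3 = (-30*Y**2)/3 = -10*Y**2)
F(P, T) = T**2
F(-11, k(-1))*(-30697) = (-10*(-1)**2)**2*(-30697) = (-10*1)**2*(-30697) = (-10)**2*(-30697) = 100*(-30697) = -3069700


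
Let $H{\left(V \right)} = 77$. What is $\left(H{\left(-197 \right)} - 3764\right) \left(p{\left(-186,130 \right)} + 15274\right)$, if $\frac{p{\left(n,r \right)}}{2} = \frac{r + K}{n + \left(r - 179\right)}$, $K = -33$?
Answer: $- \frac{13233365652}{235} \approx -5.6312 \cdot 10^{7}$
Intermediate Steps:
$p{\left(n,r \right)} = \frac{2 \left(-33 + r\right)}{-179 + n + r}$ ($p{\left(n,r \right)} = 2 \frac{r - 33}{n + \left(r - 179\right)} = 2 \frac{-33 + r}{n + \left(-179 + r\right)} = 2 \frac{-33 + r}{-179 + n + r} = \frac{2 \left(-33 + r\right)}{-179 + n + r}$)
$\left(H{\left(-197 \right)} - 3764\right) \left(p{\left(-186,130 \right)} + 15274\right) = \left(77 - 3764\right) \left(\frac{2 \left(-33 + 130\right)}{-179 - 186 + 130} + 15274\right) = - 3687 \left(2 \frac{1}{-235} \cdot 97 + 15274\right) = - 3687 \left(2 \left(- \frac{1}{235}\right) 97 + 15274\right) = - 3687 \left(- \frac{194}{235} + 15274\right) = \left(-3687\right) \frac{3589196}{235} = - \frac{13233365652}{235}$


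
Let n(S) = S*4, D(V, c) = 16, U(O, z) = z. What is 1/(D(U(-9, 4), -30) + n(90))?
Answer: 1/376 ≈ 0.0026596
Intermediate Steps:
n(S) = 4*S
1/(D(U(-9, 4), -30) + n(90)) = 1/(16 + 4*90) = 1/(16 + 360) = 1/376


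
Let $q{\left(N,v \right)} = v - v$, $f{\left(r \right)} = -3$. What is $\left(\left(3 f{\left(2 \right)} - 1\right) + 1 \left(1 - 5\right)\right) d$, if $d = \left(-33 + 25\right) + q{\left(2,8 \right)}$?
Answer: $112$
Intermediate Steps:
$q{\left(N,v \right)} = 0$
$d = -8$ ($d = \left(-33 + 25\right) + 0 = -8 + 0 = -8$)
$\left(\left(3 f{\left(2 \right)} - 1\right) + 1 \left(1 - 5\right)\right) d = \left(\left(3 \left(-3\right) - 1\right) + 1 \left(1 - 5\right)\right) \left(-8\right) = \left(\left(-9 - 1\right) + 1 \left(-4\right)\right) \left(-8\right) = \left(-10 - 4\right) \left(-8\right) = \left(-14\right) \left(-8\right) = 112$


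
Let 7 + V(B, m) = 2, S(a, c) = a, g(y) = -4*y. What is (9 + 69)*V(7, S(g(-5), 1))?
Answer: -390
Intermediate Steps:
V(B, m) = -5 (V(B, m) = -7 + 2 = -5)
(9 + 69)*V(7, S(g(-5), 1)) = (9 + 69)*(-5) = 78*(-5) = -390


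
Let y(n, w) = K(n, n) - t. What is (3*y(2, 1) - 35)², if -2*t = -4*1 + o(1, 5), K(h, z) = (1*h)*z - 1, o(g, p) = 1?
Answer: 3721/4 ≈ 930.25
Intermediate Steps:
K(h, z) = -1 + h*z (K(h, z) = h*z - 1 = -1 + h*z)
t = 3/2 (t = -(-4*1 + 1)/2 = -(-4 + 1)/2 = -½*(-3) = 3/2 ≈ 1.5000)
y(n, w) = -5/2 + n² (y(n, w) = (-1 + n*n) - 1*3/2 = (-1 + n²) - 3/2 = -5/2 + n²)
(3*y(2, 1) - 35)² = (3*(-5/2 + 2²) - 35)² = (3*(-5/2 + 4) - 35)² = (3*(3/2) - 35)² = (9/2 - 35)² = (-61/2)² = 3721/4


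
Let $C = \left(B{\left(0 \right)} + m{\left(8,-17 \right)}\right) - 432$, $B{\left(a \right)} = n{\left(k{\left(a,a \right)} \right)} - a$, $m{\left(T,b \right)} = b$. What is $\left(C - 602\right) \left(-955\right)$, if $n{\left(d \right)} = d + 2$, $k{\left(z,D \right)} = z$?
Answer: $1001795$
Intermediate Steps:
$n{\left(d \right)} = 2 + d$
$B{\left(a \right)} = 2$ ($B{\left(a \right)} = \left(2 + a\right) - a = 2$)
$C = -447$ ($C = \left(2 - 17\right) - 432 = -15 - 432 = -447$)
$\left(C - 602\right) \left(-955\right) = \left(-447 - 602\right) \left(-955\right) = \left(-1049\right) \left(-955\right) = 1001795$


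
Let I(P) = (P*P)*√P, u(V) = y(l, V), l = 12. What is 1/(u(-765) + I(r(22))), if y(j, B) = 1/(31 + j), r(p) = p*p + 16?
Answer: -43/57781249999999999 + 4622500000*√5/57781249999999999 ≈ 1.7889e-7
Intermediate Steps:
r(p) = 16 + p² (r(p) = p² + 16 = 16 + p²)
u(V) = 1/43 (u(V) = 1/(31 + 12) = 1/43)
I(P) = P^(5/2) (I(P) = P²*√P = P^(5/2))
1/(u(-765) + I(r(22))) = 1/(1/43 + (16 + 22²)^(5/2)) = 1/(1/43 + (16 + 484)^(5/2)) = 1/(1/43 + 500^(5/2)) = 1/(1/43 + 2500000*√5)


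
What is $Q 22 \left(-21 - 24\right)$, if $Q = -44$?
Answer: $43560$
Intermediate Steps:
$Q 22 \left(-21 - 24\right) = - 44 \cdot 22 \left(-21 - 24\right) = - 44 \cdot 22 \left(-45\right) = \left(-44\right) \left(-990\right) = 43560$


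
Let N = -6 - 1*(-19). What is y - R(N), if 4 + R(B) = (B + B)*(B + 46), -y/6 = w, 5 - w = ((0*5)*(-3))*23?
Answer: -1560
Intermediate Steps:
w = 5 (w = 5 - (0*5)*(-3)*23 = 5 - 0*(-3)*23 = 5 - 0*23 = 5 - 1*0 = 5 + 0 = 5)
y = -30 (y = -6*5 = -30)
N = 13 (N = -6 + 19 = 13)
R(B) = -4 + 2*B*(46 + B) (R(B) = -4 + (B + B)*(B + 46) = -4 + (2*B)*(46 + B) = -4 + 2*B*(46 + B))
y - R(N) = -30 - (-4 + 2*13**2 + 92*13) = -30 - (-4 + 2*169 + 1196) = -30 - (-4 + 338 + 1196) = -30 - 1*1530 = -30 - 1530 = -1560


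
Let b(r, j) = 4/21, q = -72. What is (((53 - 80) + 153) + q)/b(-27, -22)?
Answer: 567/2 ≈ 283.50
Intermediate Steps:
b(r, j) = 4/21 (b(r, j) = 4*(1/21) = 4/21)
(((53 - 80) + 153) + q)/b(-27, -22) = (((53 - 80) + 153) - 72)/(4/21) = ((-27 + 153) - 72)*(21/4) = (126 - 72)*(21/4) = 54*(21/4) = 567/2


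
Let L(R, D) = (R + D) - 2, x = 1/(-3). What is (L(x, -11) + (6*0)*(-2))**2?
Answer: 1600/9 ≈ 177.78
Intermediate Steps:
x = -1/3 ≈ -0.33333
L(R, D) = -2 + D + R (L(R, D) = (D + R) - 2 = -2 + D + R)
(L(x, -11) + (6*0)*(-2))**2 = ((-2 - 11 - 1/3) + (6*0)*(-2))**2 = (-40/3 + 0*(-2))**2 = (-40/3 + 0)**2 = (-40/3)**2 = 1600/9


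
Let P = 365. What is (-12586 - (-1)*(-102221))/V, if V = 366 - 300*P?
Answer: 38269/36378 ≈ 1.0520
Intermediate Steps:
V = -109134 (V = 366 - 300*365 = 366 - 109500 = -109134)
(-12586 - (-1)*(-102221))/V = (-12586 - (-1)*(-102221))/(-109134) = (-12586 - 1*102221)*(-1/109134) = (-12586 - 102221)*(-1/109134) = -114807*(-1/109134) = 38269/36378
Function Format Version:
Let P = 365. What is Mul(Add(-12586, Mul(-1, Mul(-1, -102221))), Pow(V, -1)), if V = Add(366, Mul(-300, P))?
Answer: Rational(38269, 36378) ≈ 1.0520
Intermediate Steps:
V = -109134 (V = Add(366, Mul(-300, 365)) = Add(366, -109500) = -109134)
Mul(Add(-12586, Mul(-1, Mul(-1, -102221))), Pow(V, -1)) = Mul(Add(-12586, Mul(-1, Mul(-1, -102221))), Pow(-109134, -1)) = Mul(Add(-12586, Mul(-1, 102221)), Rational(-1, 109134)) = Mul(Add(-12586, -102221), Rational(-1, 109134)) = Mul(-114807, Rational(-1, 109134)) = Rational(38269, 36378)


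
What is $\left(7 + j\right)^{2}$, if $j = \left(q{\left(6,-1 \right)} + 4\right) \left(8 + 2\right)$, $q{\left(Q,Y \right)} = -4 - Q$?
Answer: $2809$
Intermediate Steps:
$j = -60$ ($j = \left(\left(-4 - 6\right) + 4\right) \left(8 + 2\right) = \left(\left(-4 - 6\right) + 4\right) 10 = \left(-10 + 4\right) 10 = \left(-6\right) 10 = -60$)
$\left(7 + j\right)^{2} = \left(7 - 60\right)^{2} = \left(-53\right)^{2} = 2809$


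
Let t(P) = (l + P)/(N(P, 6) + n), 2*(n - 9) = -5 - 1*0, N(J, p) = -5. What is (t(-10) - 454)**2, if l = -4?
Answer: 1932100/9 ≈ 2.1468e+5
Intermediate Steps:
n = 13/2 (n = 9 + (-5 - 1*0)/2 = 9 + (-5 + 0)/2 = 9 + (1/2)*(-5) = 9 - 5/2 = 13/2 ≈ 6.5000)
t(P) = -8/3 + 2*P/3 (t(P) = (-4 + P)/(-5 + 13/2) = (-4 + P)/(3/2) = (-4 + P)*(2/3) = -8/3 + 2*P/3)
(t(-10) - 454)**2 = ((-8/3 + (2/3)*(-10)) - 454)**2 = ((-8/3 - 20/3) - 454)**2 = (-28/3 - 454)**2 = (-1390/3)**2 = 1932100/9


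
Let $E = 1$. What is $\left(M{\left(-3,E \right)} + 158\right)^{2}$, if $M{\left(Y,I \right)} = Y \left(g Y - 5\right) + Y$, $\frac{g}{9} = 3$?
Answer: $170569$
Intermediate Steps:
$g = 27$ ($g = 9 \cdot 3 = 27$)
$M{\left(Y,I \right)} = Y + Y \left(-5 + 27 Y\right)$ ($M{\left(Y,I \right)} = Y \left(27 Y - 5\right) + Y = Y \left(-5 + 27 Y\right) + Y = Y + Y \left(-5 + 27 Y\right)$)
$\left(M{\left(-3,E \right)} + 158\right)^{2} = \left(- 3 \left(-4 + 27 \left(-3\right)\right) + 158\right)^{2} = \left(- 3 \left(-4 - 81\right) + 158\right)^{2} = \left(\left(-3\right) \left(-85\right) + 158\right)^{2} = \left(255 + 158\right)^{2} = 413^{2} = 170569$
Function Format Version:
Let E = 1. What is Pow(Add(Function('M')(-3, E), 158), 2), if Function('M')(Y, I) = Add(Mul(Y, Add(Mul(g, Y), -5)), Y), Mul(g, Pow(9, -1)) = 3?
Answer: 170569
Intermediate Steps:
g = 27 (g = Mul(9, 3) = 27)
Function('M')(Y, I) = Add(Y, Mul(Y, Add(-5, Mul(27, Y)))) (Function('M')(Y, I) = Add(Mul(Y, Add(Mul(27, Y), -5)), Y) = Add(Mul(Y, Add(-5, Mul(27, Y))), Y) = Add(Y, Mul(Y, Add(-5, Mul(27, Y)))))
Pow(Add(Function('M')(-3, E), 158), 2) = Pow(Add(Mul(-3, Add(-4, Mul(27, -3))), 158), 2) = Pow(Add(Mul(-3, Add(-4, -81)), 158), 2) = Pow(Add(Mul(-3, -85), 158), 2) = Pow(Add(255, 158), 2) = Pow(413, 2) = 170569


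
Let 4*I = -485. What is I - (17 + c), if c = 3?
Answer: -565/4 ≈ -141.25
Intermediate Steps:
I = -485/4 (I = (¼)*(-485) = -485/4 ≈ -121.25)
I - (17 + c) = -485/4 - (17 + 3) = -485/4 - 1*20 = -485/4 - 20 = -565/4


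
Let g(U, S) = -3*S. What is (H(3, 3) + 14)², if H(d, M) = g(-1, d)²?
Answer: 9025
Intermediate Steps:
H(d, M) = 9*d² (H(d, M) = (-3*d)² = 9*d²)
(H(3, 3) + 14)² = (9*3² + 14)² = (9*9 + 14)² = (81 + 14)² = 95² = 9025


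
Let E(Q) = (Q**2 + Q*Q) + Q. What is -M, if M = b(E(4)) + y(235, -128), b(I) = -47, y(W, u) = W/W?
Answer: 46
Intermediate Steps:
y(W, u) = 1
E(Q) = Q + 2*Q**2 (E(Q) = (Q**2 + Q**2) + Q = 2*Q**2 + Q = Q + 2*Q**2)
M = -46 (M = -47 + 1 = -46)
-M = -1*(-46) = 46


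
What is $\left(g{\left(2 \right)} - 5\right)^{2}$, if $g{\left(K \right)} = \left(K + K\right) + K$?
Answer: $1$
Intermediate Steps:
$g{\left(K \right)} = 3 K$ ($g{\left(K \right)} = 2 K + K = 3 K$)
$\left(g{\left(2 \right)} - 5\right)^{2} = \left(3 \cdot 2 - 5\right)^{2} = \left(6 - 5\right)^{2} = 1^{2} = 1$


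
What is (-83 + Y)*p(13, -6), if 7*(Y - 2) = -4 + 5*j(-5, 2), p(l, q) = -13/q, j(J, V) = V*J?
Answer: -2691/14 ≈ -192.21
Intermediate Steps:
j(J, V) = J*V
p(l, q) = -13/q
Y = -40/7 (Y = 2 + (-4 + 5*(-5*2))/7 = 2 + (-4 + 5*(-10))/7 = 2 + (-4 - 50)/7 = 2 + (⅐)*(-54) = 2 - 54/7 = -40/7 ≈ -5.7143)
(-83 + Y)*p(13, -6) = (-83 - 40/7)*(-13/(-6)) = -(-8073)*(-1)/(7*6) = -621/7*13/6 = -2691/14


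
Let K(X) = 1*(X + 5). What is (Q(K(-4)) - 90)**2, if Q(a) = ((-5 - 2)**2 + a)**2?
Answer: 5808100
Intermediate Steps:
K(X) = 5 + X (K(X) = 1*(5 + X) = 5 + X)
Q(a) = (49 + a)**2 (Q(a) = ((-7)**2 + a)**2 = (49 + a)**2)
(Q(K(-4)) - 90)**2 = ((49 + (5 - 4))**2 - 90)**2 = ((49 + 1)**2 - 90)**2 = (50**2 - 90)**2 = (2500 - 90)**2 = 2410**2 = 5808100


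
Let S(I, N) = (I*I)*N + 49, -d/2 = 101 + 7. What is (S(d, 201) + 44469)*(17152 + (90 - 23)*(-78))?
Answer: 112371232324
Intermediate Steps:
d = -216 (d = -2*(101 + 7) = -2*108 = -216)
S(I, N) = 49 + N*I² (S(I, N) = I²*N + 49 = N*I² + 49 = 49 + N*I²)
(S(d, 201) + 44469)*(17152 + (90 - 23)*(-78)) = ((49 + 201*(-216)²) + 44469)*(17152 + (90 - 23)*(-78)) = ((49 + 201*46656) + 44469)*(17152 + 67*(-78)) = ((49 + 9377856) + 44469)*(17152 - 5226) = (9377905 + 44469)*11926 = 9422374*11926 = 112371232324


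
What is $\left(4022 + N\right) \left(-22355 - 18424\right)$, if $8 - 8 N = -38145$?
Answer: $- \frac{2867946291}{8} \approx -3.5849 \cdot 10^{8}$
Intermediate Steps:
$N = \frac{38153}{8}$ ($N = 1 - - \frac{38145}{8} = 1 + \frac{38145}{8} = \frac{38153}{8} \approx 4769.1$)
$\left(4022 + N\right) \left(-22355 - 18424\right) = \left(4022 + \frac{38153}{8}\right) \left(-22355 - 18424\right) = \frac{70329}{8} \left(-40779\right) = - \frac{2867946291}{8}$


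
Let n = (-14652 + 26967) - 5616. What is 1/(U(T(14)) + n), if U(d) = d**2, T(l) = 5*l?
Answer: 1/11599 ≈ 8.6214e-5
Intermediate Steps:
n = 6699 (n = 12315 - 5616 = 6699)
1/(U(T(14)) + n) = 1/((5*14)**2 + 6699) = 1/(70**2 + 6699) = 1/(4900 + 6699) = 1/11599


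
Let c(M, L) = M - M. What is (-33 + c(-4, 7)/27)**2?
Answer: 1089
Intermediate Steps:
c(M, L) = 0
(-33 + c(-4, 7)/27)**2 = (-33 + 0/27)**2 = (-33 + 0*(1/27))**2 = (-33 + 0)**2 = (-33)**2 = 1089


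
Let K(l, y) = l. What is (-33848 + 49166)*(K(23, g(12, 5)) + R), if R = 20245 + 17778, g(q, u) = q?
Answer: 582788628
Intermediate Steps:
R = 38023
(-33848 + 49166)*(K(23, g(12, 5)) + R) = (-33848 + 49166)*(23 + 38023) = 15318*38046 = 582788628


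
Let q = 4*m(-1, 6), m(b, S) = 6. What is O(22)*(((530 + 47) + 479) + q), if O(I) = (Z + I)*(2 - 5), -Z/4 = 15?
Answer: 123120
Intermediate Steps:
Z = -60 (Z = -4*15 = -60)
O(I) = 180 - 3*I (O(I) = (-60 + I)*(2 - 5) = (-60 + I)*(-3) = 180 - 3*I)
q = 24 (q = 4*6 = 24)
O(22)*(((530 + 47) + 479) + q) = (180 - 3*22)*(((530 + 47) + 479) + 24) = (180 - 66)*((577 + 479) + 24) = 114*(1056 + 24) = 114*1080 = 123120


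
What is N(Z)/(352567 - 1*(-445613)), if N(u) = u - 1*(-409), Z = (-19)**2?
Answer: 77/79818 ≈ 0.00096469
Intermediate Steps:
Z = 361
N(u) = 409 + u (N(u) = u + 409 = 409 + u)
N(Z)/(352567 - 1*(-445613)) = (409 + 361)/(352567 - 1*(-445613)) = 770/(352567 + 445613) = 770/798180 = 770*(1/798180) = 77/79818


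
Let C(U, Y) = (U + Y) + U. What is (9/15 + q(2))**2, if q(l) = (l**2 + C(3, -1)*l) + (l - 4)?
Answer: 3969/25 ≈ 158.76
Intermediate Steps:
C(U, Y) = Y + 2*U
q(l) = -4 + l**2 + 6*l (q(l) = (l**2 + (-1 + 2*3)*l) + (l - 4) = (l**2 + (-1 + 6)*l) + (-4 + l) = (l**2 + 5*l) + (-4 + l) = -4 + l**2 + 6*l)
(9/15 + q(2))**2 = (9/15 + (-4 + 2**2 + 6*2))**2 = (9*(1/15) + (-4 + 4 + 12))**2 = (3/5 + 12)**2 = (63/5)**2 = 3969/25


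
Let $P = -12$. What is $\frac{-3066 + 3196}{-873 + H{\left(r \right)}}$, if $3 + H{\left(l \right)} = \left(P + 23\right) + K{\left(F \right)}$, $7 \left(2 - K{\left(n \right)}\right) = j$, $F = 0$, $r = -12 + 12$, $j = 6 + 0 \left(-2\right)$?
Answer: $- \frac{910}{6047} \approx -0.15049$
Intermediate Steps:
$j = 6$ ($j = 6 + 0 = 6$)
$r = 0$
$K{\left(n \right)} = \frac{8}{7}$ ($K{\left(n \right)} = 2 - \frac{6}{7} = \frac{8}{7}$)
$H{\left(l \right)} = \frac{64}{7}$ ($H{\left(l \right)} = -3 + \left(\left(-12 + 23\right) + \frac{8}{7}\right) = -3 + \left(11 + \frac{8}{7}\right) = -3 + \frac{85}{7} = \frac{64}{7}$)
$\frac{-3066 + 3196}{-873 + H{\left(r \right)}} = \frac{-3066 + 3196}{-873 + \frac{64}{7}} = \frac{130}{- \frac{6047}{7}} = 130 \left(- \frac{7}{6047}\right) = - \frac{910}{6047}$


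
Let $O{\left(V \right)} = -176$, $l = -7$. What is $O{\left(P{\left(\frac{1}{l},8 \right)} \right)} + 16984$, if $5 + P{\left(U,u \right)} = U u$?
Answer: $16808$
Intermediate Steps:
$P{\left(U,u \right)} = -5 + U u$
$O{\left(P{\left(\frac{1}{l},8 \right)} \right)} + 16984 = -176 + 16984 = 16808$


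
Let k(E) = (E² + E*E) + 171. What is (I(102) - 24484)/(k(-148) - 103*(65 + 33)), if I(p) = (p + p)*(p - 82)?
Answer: -20404/33885 ≈ -0.60215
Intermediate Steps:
k(E) = 171 + 2*E² (k(E) = (E² + E²) + 171 = 2*E² + 171 = 171 + 2*E²)
I(p) = 2*p*(-82 + p) (I(p) = (2*p)*(-82 + p) = 2*p*(-82 + p))
(I(102) - 24484)/(k(-148) - 103*(65 + 33)) = (2*102*(-82 + 102) - 24484)/((171 + 2*(-148)²) - 103*(65 + 33)) = (2*102*20 - 24484)/((171 + 2*21904) - 103*98) = (4080 - 24484)/((171 + 43808) - 10094) = -20404/(43979 - 10094) = -20404/33885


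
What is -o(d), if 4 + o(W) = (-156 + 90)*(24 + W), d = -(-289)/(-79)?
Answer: 106378/79 ≈ 1346.6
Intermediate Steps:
d = -289/79 (d = -(-289)*(-1)/79 = -1*289/79 = -289/79 ≈ -3.6582)
o(W) = -1588 - 66*W (o(W) = -4 + (-156 + 90)*(24 + W) = -4 - 66*(24 + W) = -4 + (-1584 - 66*W) = -1588 - 66*W)
-o(d) = -(-1588 - 66*(-289/79)) = -(-1588 + 19074/79) = -1*(-106378/79) = 106378/79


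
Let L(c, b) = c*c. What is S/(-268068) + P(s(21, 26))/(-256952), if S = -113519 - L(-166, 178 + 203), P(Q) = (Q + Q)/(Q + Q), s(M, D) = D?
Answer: 3020769611/5740050728 ≈ 0.52626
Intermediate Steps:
L(c, b) = c²
P(Q) = 1 (P(Q) = (2*Q)/((2*Q)) = (2*Q)*(1/(2*Q)) = 1)
S = -141075 (S = -113519 - 1*(-166)² = -113519 - 1*27556 = -113519 - 27556 = -141075)
S/(-268068) + P(s(21, 26))/(-256952) = -141075/(-268068) + 1/(-256952) = -141075*(-1/268068) + 1*(-1/256952) = 47025/89356 - 1/256952 = 3020769611/5740050728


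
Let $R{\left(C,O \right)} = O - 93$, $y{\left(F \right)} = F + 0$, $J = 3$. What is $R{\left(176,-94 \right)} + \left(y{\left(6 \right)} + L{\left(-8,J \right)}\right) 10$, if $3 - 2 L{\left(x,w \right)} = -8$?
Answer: $-72$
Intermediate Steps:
$L{\left(x,w \right)} = \frac{11}{2}$ ($L{\left(x,w \right)} = \frac{3}{2} - -4 = \frac{3}{2} + 4 = \frac{11}{2}$)
$y{\left(F \right)} = F$
$R{\left(C,O \right)} = -93 + O$
$R{\left(176,-94 \right)} + \left(y{\left(6 \right)} + L{\left(-8,J \right)}\right) 10 = \left(-93 - 94\right) + \left(6 + \frac{11}{2}\right) 10 = -187 + \frac{23}{2} \cdot 10 = -187 + 115 = -72$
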